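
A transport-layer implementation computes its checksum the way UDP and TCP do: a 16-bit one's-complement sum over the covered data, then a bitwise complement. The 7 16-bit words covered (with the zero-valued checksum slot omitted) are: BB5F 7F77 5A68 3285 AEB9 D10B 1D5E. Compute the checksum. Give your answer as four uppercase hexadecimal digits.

9B17

One's-complement addition (fold any carry out of bit 15 back into bit 0):
  0xBB5F + 0x7F77 = 0x13AD6 → wrap carry → 0x3AD7
  0x3AD7 + 0x5A68 = 0x0953F
  0x953F + 0x3285 = 0x0C7C4
  0xC7C4 + 0xAEB9 = 0x1767D → wrap carry → 0x767E
  0x767E + 0xD10B = 0x14789 → wrap carry → 0x478A
  0x478A + 0x1D5E = 0x064E8
One's-complement sum = 0x64E8.
Checksum = ~0x64E8 & 0xFFFF = 0x9B17.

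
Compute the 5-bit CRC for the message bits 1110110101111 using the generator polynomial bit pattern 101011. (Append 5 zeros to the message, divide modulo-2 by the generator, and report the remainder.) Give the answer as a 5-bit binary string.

Append 5 zeros: 111011010111100000. Divide by 101011 (XOR where the leading bit is 1):
  pos 0: 111011 XOR 101011 = 010000
  pos 1: 100000 XOR 101011 = 001011
  pos 3: 101110 XOR 101011 = 000101
  pos 6: 101111 XOR 101011 = 000100
  pos 9: 100100 XOR 101011 = 001111
  pos 11: 111100 XOR 101011 = 010111
  pos 12: 101110 XOR 101011 = 000101
Remainder (last 5 bits) = 00101. This is the CRC / FCS.

00101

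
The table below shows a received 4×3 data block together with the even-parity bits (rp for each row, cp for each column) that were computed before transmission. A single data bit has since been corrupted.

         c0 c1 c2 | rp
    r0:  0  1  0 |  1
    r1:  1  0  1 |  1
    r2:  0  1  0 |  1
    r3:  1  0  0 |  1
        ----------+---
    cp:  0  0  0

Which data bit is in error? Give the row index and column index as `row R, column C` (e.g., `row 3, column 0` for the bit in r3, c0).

row 1, column 2

Recompute each row's even parity and compare to rp:
  r0: data parity 1, sent rp 1 → ok
  r1: data parity 0, sent rp 1 → mismatch
  r2: data parity 1, sent rp 1 → ok
  r3: data parity 1, sent rp 1 → ok
Recompute each column's even parity and compare to cp:
  c0: data parity 0, sent cp 0 → ok
  c1: data parity 0, sent cp 0 → ok
  c2: data parity 1, sent cp 0 → mismatch
Exactly one row (r1) and one column (c2) fail → the flipped bit is at their intersection.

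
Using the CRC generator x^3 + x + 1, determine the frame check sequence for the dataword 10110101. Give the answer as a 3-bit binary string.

100

Append 3 zeros: 10110101000. Divide by 1011 (XOR where the leading bit is 1):
  pos 0: 1011 XOR 1011 = 0000
  pos 5: 1010 XOR 1011 = 0001
Remainder (last 3 bits) = 100. This is the CRC / FCS.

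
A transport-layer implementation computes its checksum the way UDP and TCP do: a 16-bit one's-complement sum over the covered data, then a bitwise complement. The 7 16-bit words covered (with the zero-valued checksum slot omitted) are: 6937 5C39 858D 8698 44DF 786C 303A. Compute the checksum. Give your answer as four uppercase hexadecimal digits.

40E3

One's-complement addition (fold any carry out of bit 15 back into bit 0):
  0x6937 + 0x5C39 = 0x0C570
  0xC570 + 0x858D = 0x14AFD → wrap carry → 0x4AFE
  0x4AFE + 0x8698 = 0x0D196
  0xD196 + 0x44DF = 0x11675 → wrap carry → 0x1676
  0x1676 + 0x786C = 0x08EE2
  0x8EE2 + 0x303A = 0x0BF1C
One's-complement sum = 0xBF1C.
Checksum = ~0xBF1C & 0xFFFF = 0x40E3.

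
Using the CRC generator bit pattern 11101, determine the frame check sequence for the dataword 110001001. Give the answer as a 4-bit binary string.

Append 4 zeros: 1100010010000. Divide by 11101 (XOR where the leading bit is 1):
  pos 0: 11000 XOR 11101 = 00101
  pos 2: 10110 XOR 11101 = 01011
  pos 3: 10110 XOR 11101 = 01011
  pos 4: 10111 XOR 11101 = 01010
  pos 5: 10100 XOR 11101 = 01001
  pos 6: 10010 XOR 11101 = 01111
  pos 7: 11110 XOR 11101 = 00011
Remainder (last 4 bits) = 0110. This is the CRC / FCS.

0110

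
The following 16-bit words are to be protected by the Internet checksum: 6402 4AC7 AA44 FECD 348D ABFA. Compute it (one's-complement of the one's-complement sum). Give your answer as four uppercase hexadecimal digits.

One's-complement addition (fold any carry out of bit 15 back into bit 0):
  0x6402 + 0x4AC7 = 0x0AEC9
  0xAEC9 + 0xAA44 = 0x1590D → wrap carry → 0x590E
  0x590E + 0xFECD = 0x157DB → wrap carry → 0x57DC
  0x57DC + 0x348D = 0x08C69
  0x8C69 + 0xABFA = 0x13863 → wrap carry → 0x3864
One's-complement sum = 0x3864.
Checksum = ~0x3864 & 0xFFFF = 0xC79B.

C79B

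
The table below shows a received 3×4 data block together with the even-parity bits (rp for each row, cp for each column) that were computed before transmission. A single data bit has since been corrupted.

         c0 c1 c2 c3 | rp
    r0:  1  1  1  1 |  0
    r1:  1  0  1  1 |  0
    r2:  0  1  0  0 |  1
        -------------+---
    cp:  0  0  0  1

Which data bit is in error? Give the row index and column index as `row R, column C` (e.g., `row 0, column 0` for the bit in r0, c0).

row 1, column 3

Recompute each row's even parity and compare to rp:
  r0: data parity 0, sent rp 0 → ok
  r1: data parity 1, sent rp 0 → mismatch
  r2: data parity 1, sent rp 1 → ok
Recompute each column's even parity and compare to cp:
  c0: data parity 0, sent cp 0 → ok
  c1: data parity 0, sent cp 0 → ok
  c2: data parity 0, sent cp 0 → ok
  c3: data parity 0, sent cp 1 → mismatch
Exactly one row (r1) and one column (c3) fail → the flipped bit is at their intersection.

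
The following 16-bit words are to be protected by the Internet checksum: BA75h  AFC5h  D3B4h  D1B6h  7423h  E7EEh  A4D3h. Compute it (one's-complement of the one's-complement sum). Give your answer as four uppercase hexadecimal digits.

One's-complement addition (fold any carry out of bit 15 back into bit 0):
  0xBA75 + 0xAFC5 = 0x16A3A → wrap carry → 0x6A3B
  0x6A3B + 0xD3B4 = 0x13DEF → wrap carry → 0x3DF0
  0x3DF0 + 0xD1B6 = 0x10FA6 → wrap carry → 0x0FA7
  0x0FA7 + 0x7423 = 0x083CA
  0x83CA + 0xE7EE = 0x16BB8 → wrap carry → 0x6BB9
  0x6BB9 + 0xA4D3 = 0x1108C → wrap carry → 0x108D
One's-complement sum = 0x108D.
Checksum = ~0x108D & 0xFFFF = 0xEF72.

EF72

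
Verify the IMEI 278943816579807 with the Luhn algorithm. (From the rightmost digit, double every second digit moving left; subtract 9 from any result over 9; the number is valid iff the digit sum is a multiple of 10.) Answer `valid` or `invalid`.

From the right, keep odd positions and double even positions (subtract 9 from any doubled value over 9):
  doubled (positions 2,4,...): 0 9 1 2 6 9 5 → sum 32
  kept (positions 1,3,...): 7 8 7 6 8 4 8 2 → sum 50
Total = 82.
82 mod 10 = 2, so the number is invalid.

invalid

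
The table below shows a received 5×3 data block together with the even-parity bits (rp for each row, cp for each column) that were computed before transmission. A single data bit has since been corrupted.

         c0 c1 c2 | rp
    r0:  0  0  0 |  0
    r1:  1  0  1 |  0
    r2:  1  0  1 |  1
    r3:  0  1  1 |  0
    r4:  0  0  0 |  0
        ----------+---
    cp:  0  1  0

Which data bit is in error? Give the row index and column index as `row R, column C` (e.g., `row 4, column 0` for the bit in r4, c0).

Recompute each row's even parity and compare to rp:
  r0: data parity 0, sent rp 0 → ok
  r1: data parity 0, sent rp 0 → ok
  r2: data parity 0, sent rp 1 → mismatch
  r3: data parity 0, sent rp 0 → ok
  r4: data parity 0, sent rp 0 → ok
Recompute each column's even parity and compare to cp:
  c0: data parity 0, sent cp 0 → ok
  c1: data parity 1, sent cp 1 → ok
  c2: data parity 1, sent cp 0 → mismatch
Exactly one row (r2) and one column (c2) fail → the flipped bit is at their intersection.

row 2, column 2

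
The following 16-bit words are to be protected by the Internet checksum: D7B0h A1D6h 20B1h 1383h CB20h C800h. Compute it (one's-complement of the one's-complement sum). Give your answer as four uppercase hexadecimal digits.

One's-complement addition (fold any carry out of bit 15 back into bit 0):
  0xD7B0 + 0xA1D6 = 0x17986 → wrap carry → 0x7987
  0x7987 + 0x20B1 = 0x09A38
  0x9A38 + 0x1383 = 0x0ADBB
  0xADBB + 0xCB20 = 0x178DB → wrap carry → 0x78DC
  0x78DC + 0xC800 = 0x140DC → wrap carry → 0x40DD
One's-complement sum = 0x40DD.
Checksum = ~0x40DD & 0xFFFF = 0xBF22.

BF22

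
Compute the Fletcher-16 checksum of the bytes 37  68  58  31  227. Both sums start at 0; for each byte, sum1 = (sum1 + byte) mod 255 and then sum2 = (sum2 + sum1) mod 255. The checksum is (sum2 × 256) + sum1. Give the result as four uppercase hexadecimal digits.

9BA6

Running sums (mod 255):
  after byte 0 (37): sum1=37, sum2=37
  after byte 1 (68): sum1=105, sum2=142
  after byte 2 (58): sum1=163, sum2=50
  after byte 3 (31): sum1=194, sum2=244
  after byte 4 (227): sum1=166, sum2=155
Checksum = sum2·256 + sum1 = 155·256 + 166 = 39846 = 0x9BA6.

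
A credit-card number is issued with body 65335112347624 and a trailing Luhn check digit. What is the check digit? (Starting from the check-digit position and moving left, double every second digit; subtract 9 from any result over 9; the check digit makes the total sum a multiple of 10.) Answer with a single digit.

1

Partial digits right→left: 4 2 6 7 4 3 2 1 1 5 3 3 5 6
Double every second digit counting from the check-digit position (so the 1st, 3rd, 5th, ... of the partial from the right).
  doubled (with −9 where >9): 8 3 8 4 2 6 1 → sum 32
  kept as-is: 2 7 3 1 5 3 6 → sum 27
Total = 32 + 27 = 59.
Check digit = (10 − (59 mod 10)) mod 10 = 1.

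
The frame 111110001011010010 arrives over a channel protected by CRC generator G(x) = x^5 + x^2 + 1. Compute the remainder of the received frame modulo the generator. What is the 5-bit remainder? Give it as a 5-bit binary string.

Modulo-2 division of 111110001011010010 by 100101:
  pos 0: 111110 XOR 100101 = 011011
  pos 1: 110110 XOR 100101 = 010011
  pos 2: 100110 XOR 100101 = 000011
  pos 6: 111011 XOR 100101 = 011110
  pos 7: 111100 XOR 100101 = 011001
  pos 8: 110011 XOR 100101 = 010110
  pos 9: 101100 XOR 100101 = 001001
  pos 11: 100101 XOR 100101 = 000000
Remainder = 00000 (zero — the frame passes the CRC check).

00000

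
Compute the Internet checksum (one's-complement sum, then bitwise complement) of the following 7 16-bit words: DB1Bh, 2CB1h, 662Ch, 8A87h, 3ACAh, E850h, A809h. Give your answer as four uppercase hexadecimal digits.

3C5A

One's-complement addition (fold any carry out of bit 15 back into bit 0):
  0xDB1B + 0x2CB1 = 0x107CC → wrap carry → 0x07CD
  0x07CD + 0x662C = 0x06DF9
  0x6DF9 + 0x8A87 = 0x0F880
  0xF880 + 0x3ACA = 0x1334A → wrap carry → 0x334B
  0x334B + 0xE850 = 0x11B9B → wrap carry → 0x1B9C
  0x1B9C + 0xA809 = 0x0C3A5
One's-complement sum = 0xC3A5.
Checksum = ~0xC3A5 & 0xFFFF = 0x3C5A.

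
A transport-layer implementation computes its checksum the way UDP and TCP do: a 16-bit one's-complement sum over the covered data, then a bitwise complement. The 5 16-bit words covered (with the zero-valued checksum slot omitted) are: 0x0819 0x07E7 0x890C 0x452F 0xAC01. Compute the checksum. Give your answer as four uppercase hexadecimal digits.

One's-complement addition (fold any carry out of bit 15 back into bit 0):
  0x0819 + 0x07E7 = 0x01000
  0x1000 + 0x890C = 0x0990C
  0x990C + 0x452F = 0x0DE3B
  0xDE3B + 0xAC01 = 0x18A3C → wrap carry → 0x8A3D
One's-complement sum = 0x8A3D.
Checksum = ~0x8A3D & 0xFFFF = 0x75C2.

75C2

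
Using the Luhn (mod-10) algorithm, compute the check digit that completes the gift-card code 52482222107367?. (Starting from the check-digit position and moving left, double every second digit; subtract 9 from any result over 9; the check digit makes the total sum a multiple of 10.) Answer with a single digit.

3

Partial digits right→left: 7 6 3 7 0 1 2 2 2 2 8 4 2 5
Double every second digit counting from the check-digit position (so the 1st, 3rd, 5th, ... of the partial from the right).
  doubled (with −9 where >9): 5 6 0 4 4 7 4 → sum 30
  kept as-is: 6 7 1 2 2 4 5 → sum 27
Total = 30 + 27 = 57.
Check digit = (10 − (57 mod 10)) mod 10 = 3.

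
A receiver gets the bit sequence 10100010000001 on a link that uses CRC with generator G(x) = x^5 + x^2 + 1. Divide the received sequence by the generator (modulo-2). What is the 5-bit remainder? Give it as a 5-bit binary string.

Modulo-2 division of 10100010000001 by 100101:
  pos 0: 101000 XOR 100101 = 001101
  pos 2: 110110 XOR 100101 = 010011
  pos 3: 100110 XOR 100101 = 000011
  pos 7: 110000 XOR 100101 = 010101
  pos 8: 101011 XOR 100101 = 001110
Remainder = 01110 (nonzero — an error is detected).

01110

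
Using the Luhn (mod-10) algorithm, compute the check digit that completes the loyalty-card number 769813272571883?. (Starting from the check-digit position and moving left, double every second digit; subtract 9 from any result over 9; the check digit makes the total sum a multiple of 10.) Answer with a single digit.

Partial digits right→left: 3 8 8 1 7 5 2 7 2 3 1 8 9 6 7
Double every second digit counting from the check-digit position (so the 1st, 3rd, 5th, ... of the partial from the right).
  doubled (with −9 where >9): 6 7 5 4 4 2 9 5 → sum 42
  kept as-is: 8 1 5 7 3 8 6 → sum 38
Total = 42 + 38 = 80.
Check digit = (10 − (80 mod 10)) mod 10 = 0.

0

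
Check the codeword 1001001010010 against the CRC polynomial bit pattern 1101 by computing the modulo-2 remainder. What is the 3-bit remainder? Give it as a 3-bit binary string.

100

Modulo-2 division of 1001001010010 by 1101:
  pos 0: 1001 XOR 1101 = 0100
  pos 1: 1000 XOR 1101 = 0101
  pos 2: 1010 XOR 1101 = 0111
  pos 3: 1111 XOR 1101 = 0010
  pos 5: 1001 XOR 1101 = 0100
  pos 6: 1000 XOR 1101 = 0101
  pos 7: 1010 XOR 1101 = 0111
  pos 8: 1111 XOR 1101 = 0010
Remainder = 100 (nonzero — an error is detected).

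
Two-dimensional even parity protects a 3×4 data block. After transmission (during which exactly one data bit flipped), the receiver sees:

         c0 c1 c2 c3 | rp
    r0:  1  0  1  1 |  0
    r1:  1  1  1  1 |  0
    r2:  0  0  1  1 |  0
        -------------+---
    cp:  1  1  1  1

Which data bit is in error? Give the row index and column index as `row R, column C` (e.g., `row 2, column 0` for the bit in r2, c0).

row 0, column 0

Recompute each row's even parity and compare to rp:
  r0: data parity 1, sent rp 0 → mismatch
  r1: data parity 0, sent rp 0 → ok
  r2: data parity 0, sent rp 0 → ok
Recompute each column's even parity and compare to cp:
  c0: data parity 0, sent cp 1 → mismatch
  c1: data parity 1, sent cp 1 → ok
  c2: data parity 1, sent cp 1 → ok
  c3: data parity 1, sent cp 1 → ok
Exactly one row (r0) and one column (c0) fail → the flipped bit is at their intersection.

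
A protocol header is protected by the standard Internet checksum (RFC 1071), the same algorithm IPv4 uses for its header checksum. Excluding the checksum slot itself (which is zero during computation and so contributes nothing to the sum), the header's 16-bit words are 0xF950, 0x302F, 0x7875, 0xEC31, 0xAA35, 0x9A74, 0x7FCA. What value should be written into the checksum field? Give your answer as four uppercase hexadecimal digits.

One's-complement addition (fold any carry out of bit 15 back into bit 0):
  0xF950 + 0x302F = 0x1297F → wrap carry → 0x2980
  0x2980 + 0x7875 = 0x0A1F5
  0xA1F5 + 0xEC31 = 0x18E26 → wrap carry → 0x8E27
  0x8E27 + 0xAA35 = 0x1385C → wrap carry → 0x385D
  0x385D + 0x9A74 = 0x0D2D1
  0xD2D1 + 0x7FCA = 0x1529B → wrap carry → 0x529C
One's-complement sum = 0x529C.
Checksum = ~0x529C & 0xFFFF = 0xAD63.

AD63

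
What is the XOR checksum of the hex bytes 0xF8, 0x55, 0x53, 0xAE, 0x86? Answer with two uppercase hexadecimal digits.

D6

XOR the bytes together:
  start with 0xF8
  0xF8 ⊕ 0x55 = 0xAD
  0xAD ⊕ 0x53 = 0xFE
  0xFE ⊕ 0xAE = 0x50
  0x50 ⊕ 0x86 = 0xD6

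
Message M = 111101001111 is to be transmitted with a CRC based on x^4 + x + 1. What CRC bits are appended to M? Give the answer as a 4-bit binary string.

1111

Append 4 zeros: 1111010011110000. Divide by 10011 (XOR where the leading bit is 1):
  pos 0: 11110 XOR 10011 = 01101
  pos 1: 11011 XOR 10011 = 01000
  pos 2: 10000 XOR 10011 = 00011
  pos 5: 11011 XOR 10011 = 01000
  pos 6: 10001 XOR 10011 = 00010
  pos 9: 10100 XOR 10011 = 00111
  pos 11: 11100 XOR 10011 = 01111
Remainder (last 4 bits) = 1111. This is the CRC / FCS.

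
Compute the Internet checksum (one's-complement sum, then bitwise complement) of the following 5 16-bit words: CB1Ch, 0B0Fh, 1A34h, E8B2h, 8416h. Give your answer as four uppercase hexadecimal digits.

One's-complement addition (fold any carry out of bit 15 back into bit 0):
  0xCB1C + 0x0B0F = 0x0D62B
  0xD62B + 0x1A34 = 0x0F05F
  0xF05F + 0xE8B2 = 0x1D911 → wrap carry → 0xD912
  0xD912 + 0x8416 = 0x15D28 → wrap carry → 0x5D29
One's-complement sum = 0x5D29.
Checksum = ~0x5D29 & 0xFFFF = 0xA2D6.

A2D6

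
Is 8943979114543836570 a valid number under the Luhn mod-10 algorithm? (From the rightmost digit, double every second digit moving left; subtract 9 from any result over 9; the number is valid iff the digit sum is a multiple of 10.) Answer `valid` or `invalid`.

From the right, keep odd positions and double even positions (subtract 9 from any doubled value over 9):
  doubled (positions 2,4,...): 5 3 7 8 8 2 5 6 9 → sum 53
  kept (positions 1,3,...): 0 5 3 3 5 1 9 9 4 8 → sum 47
Total = 100.
100 mod 10 = 0, so the number is valid.

valid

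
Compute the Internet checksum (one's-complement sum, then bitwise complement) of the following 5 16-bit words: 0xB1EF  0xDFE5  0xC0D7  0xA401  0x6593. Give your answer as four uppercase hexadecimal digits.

A3BD

One's-complement addition (fold any carry out of bit 15 back into bit 0):
  0xB1EF + 0xDFE5 = 0x191D4 → wrap carry → 0x91D5
  0x91D5 + 0xC0D7 = 0x152AC → wrap carry → 0x52AD
  0x52AD + 0xA401 = 0x0F6AE
  0xF6AE + 0x6593 = 0x15C41 → wrap carry → 0x5C42
One's-complement sum = 0x5C42.
Checksum = ~0x5C42 & 0xFFFF = 0xA3BD.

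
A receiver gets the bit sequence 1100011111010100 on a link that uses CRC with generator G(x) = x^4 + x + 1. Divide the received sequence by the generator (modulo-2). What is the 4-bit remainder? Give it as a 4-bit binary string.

0000

Modulo-2 division of 1100011111010100 by 10011:
  pos 0: 11000 XOR 10011 = 01011
  pos 1: 10111 XOR 10011 = 00100
  pos 3: 10011 XOR 10011 = 00000
  pos 8: 11010 XOR 10011 = 01001
  pos 9: 10011 XOR 10011 = 00000
Remainder = 0000 (zero — the frame passes the CRC check).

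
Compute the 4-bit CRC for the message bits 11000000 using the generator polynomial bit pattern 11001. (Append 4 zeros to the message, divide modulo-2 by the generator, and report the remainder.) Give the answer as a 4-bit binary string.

0111

Append 4 zeros: 110000000000. Divide by 11001 (XOR where the leading bit is 1):
  pos 0: 11000 XOR 11001 = 00001
  pos 4: 10000 XOR 11001 = 01001
  pos 5: 10010 XOR 11001 = 01011
  pos 6: 10110 XOR 11001 = 01111
  pos 7: 11110 XOR 11001 = 00111
Remainder (last 4 bits) = 0111. This is the CRC / FCS.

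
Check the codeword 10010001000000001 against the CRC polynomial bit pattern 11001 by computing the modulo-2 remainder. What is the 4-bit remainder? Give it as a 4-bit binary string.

0000

Modulo-2 division of 10010001000000001 by 11001:
  pos 0: 10010 XOR 11001 = 01011
  pos 1: 10110 XOR 11001 = 01111
  pos 2: 11110 XOR 11001 = 00111
  pos 4: 11110 XOR 11001 = 00111
  pos 6: 11100 XOR 11001 = 00101
  pos 8: 10100 XOR 11001 = 01101
  pos 9: 11010 XOR 11001 = 00011
  pos 12: 11001 XOR 11001 = 00000
Remainder = 0000 (zero — the frame passes the CRC check).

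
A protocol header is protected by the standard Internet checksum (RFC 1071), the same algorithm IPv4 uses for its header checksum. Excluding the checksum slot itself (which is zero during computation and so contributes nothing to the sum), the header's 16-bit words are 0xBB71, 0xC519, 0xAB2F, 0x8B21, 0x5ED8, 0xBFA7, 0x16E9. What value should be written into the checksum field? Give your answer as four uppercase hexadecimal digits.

13BA

One's-complement addition (fold any carry out of bit 15 back into bit 0):
  0xBB71 + 0xC519 = 0x1808A → wrap carry → 0x808B
  0x808B + 0xAB2F = 0x12BBA → wrap carry → 0x2BBB
  0x2BBB + 0x8B21 = 0x0B6DC
  0xB6DC + 0x5ED8 = 0x115B4 → wrap carry → 0x15B5
  0x15B5 + 0xBFA7 = 0x0D55C
  0xD55C + 0x16E9 = 0x0EC45
One's-complement sum = 0xEC45.
Checksum = ~0xEC45 & 0xFFFF = 0x13BA.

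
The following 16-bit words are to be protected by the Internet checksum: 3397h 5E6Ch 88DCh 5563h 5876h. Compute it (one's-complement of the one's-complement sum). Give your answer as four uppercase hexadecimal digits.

One's-complement addition (fold any carry out of bit 15 back into bit 0):
  0x3397 + 0x5E6C = 0x09203
  0x9203 + 0x88DC = 0x11ADF → wrap carry → 0x1AE0
  0x1AE0 + 0x5563 = 0x07043
  0x7043 + 0x5876 = 0x0C8B9
One's-complement sum = 0xC8B9.
Checksum = ~0xC8B9 & 0xFFFF = 0x3746.

3746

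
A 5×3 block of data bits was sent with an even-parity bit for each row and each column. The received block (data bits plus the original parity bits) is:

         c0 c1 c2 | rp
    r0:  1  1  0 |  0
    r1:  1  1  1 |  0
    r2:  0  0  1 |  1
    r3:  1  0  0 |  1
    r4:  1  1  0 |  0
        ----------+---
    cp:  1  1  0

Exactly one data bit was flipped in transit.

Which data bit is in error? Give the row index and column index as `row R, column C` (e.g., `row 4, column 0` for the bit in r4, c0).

row 1, column 0

Recompute each row's even parity and compare to rp:
  r0: data parity 0, sent rp 0 → ok
  r1: data parity 1, sent rp 0 → mismatch
  r2: data parity 1, sent rp 1 → ok
  r3: data parity 1, sent rp 1 → ok
  r4: data parity 0, sent rp 0 → ok
Recompute each column's even parity and compare to cp:
  c0: data parity 0, sent cp 1 → mismatch
  c1: data parity 1, sent cp 1 → ok
  c2: data parity 0, sent cp 0 → ok
Exactly one row (r1) and one column (c0) fail → the flipped bit is at their intersection.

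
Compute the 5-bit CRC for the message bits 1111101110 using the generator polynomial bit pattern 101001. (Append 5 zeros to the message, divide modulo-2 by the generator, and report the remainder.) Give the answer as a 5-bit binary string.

10001

Append 5 zeros: 111110111000000. Divide by 101001 (XOR where the leading bit is 1):
  pos 0: 111110 XOR 101001 = 010111
  pos 1: 101111 XOR 101001 = 000110
  pos 4: 110110 XOR 101001 = 011111
  pos 5: 111110 XOR 101001 = 010111
  pos 6: 101110 XOR 101001 = 000111
  pos 9: 111000 XOR 101001 = 010001
Remainder (last 5 bits) = 10001. This is the CRC / FCS.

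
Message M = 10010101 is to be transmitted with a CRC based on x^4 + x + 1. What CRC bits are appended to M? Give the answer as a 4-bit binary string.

0100

Append 4 zeros: 100101010000. Divide by 10011 (XOR where the leading bit is 1):
  pos 0: 10010 XOR 10011 = 00001
  pos 4: 11010 XOR 10011 = 01001
  pos 5: 10010 XOR 10011 = 00001
Remainder (last 4 bits) = 0100. This is the CRC / FCS.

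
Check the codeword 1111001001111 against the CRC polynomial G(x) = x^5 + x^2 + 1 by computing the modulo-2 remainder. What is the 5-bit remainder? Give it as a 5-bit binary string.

00111

Modulo-2 division of 1111001001111 by 100101:
  pos 0: 111100 XOR 100101 = 011001
  pos 1: 110011 XOR 100101 = 010110
  pos 2: 101100 XOR 100101 = 001001
  pos 4: 100101 XOR 100101 = 000000
Remainder = 00111 (nonzero — an error is detected).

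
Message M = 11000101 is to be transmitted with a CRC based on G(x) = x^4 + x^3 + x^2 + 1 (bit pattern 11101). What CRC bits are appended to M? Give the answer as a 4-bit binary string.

0110

Append 4 zeros: 110001010000. Divide by 11101 (XOR where the leading bit is 1):
  pos 0: 11000 XOR 11101 = 00101
  pos 2: 10110 XOR 11101 = 01011
  pos 3: 10111 XOR 11101 = 01010
  pos 4: 10100 XOR 11101 = 01001
  pos 5: 10010 XOR 11101 = 01111
  pos 6: 11110 XOR 11101 = 00011
Remainder (last 4 bits) = 0110. This is the CRC / FCS.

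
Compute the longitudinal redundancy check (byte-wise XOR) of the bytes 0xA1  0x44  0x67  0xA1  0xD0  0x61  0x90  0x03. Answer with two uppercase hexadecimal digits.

01

XOR the bytes together:
  start with 0xA1
  0xA1 ⊕ 0x44 = 0xE5
  0xE5 ⊕ 0x67 = 0x82
  0x82 ⊕ 0xA1 = 0x23
  0x23 ⊕ 0xD0 = 0xF3
  0xF3 ⊕ 0x61 = 0x92
  0x92 ⊕ 0x90 = 0x02
  0x02 ⊕ 0x03 = 0x01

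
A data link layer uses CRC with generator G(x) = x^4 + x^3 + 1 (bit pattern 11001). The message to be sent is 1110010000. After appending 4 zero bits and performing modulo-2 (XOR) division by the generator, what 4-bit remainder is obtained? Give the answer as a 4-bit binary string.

Append 4 zeros: 11100100000000. Divide by 11001 (XOR where the leading bit is 1):
  pos 0: 11100 XOR 11001 = 00101
  pos 2: 10110 XOR 11001 = 01111
  pos 3: 11110 XOR 11001 = 00111
  pos 5: 11100 XOR 11001 = 00101
  pos 7: 10100 XOR 11001 = 01101
  pos 8: 11010 XOR 11001 = 00011
Remainder (last 4 bits) = 0110. This is the CRC / FCS.

0110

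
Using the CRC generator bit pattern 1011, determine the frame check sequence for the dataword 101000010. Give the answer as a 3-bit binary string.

100

Append 3 zeros: 101000010000. Divide by 1011 (XOR where the leading bit is 1):
  pos 0: 1010 XOR 1011 = 0001
  pos 3: 1000 XOR 1011 = 0011
  pos 5: 1110 XOR 1011 = 0101
  pos 6: 1010 XOR 1011 = 0001
Remainder (last 3 bits) = 100. This is the CRC / FCS.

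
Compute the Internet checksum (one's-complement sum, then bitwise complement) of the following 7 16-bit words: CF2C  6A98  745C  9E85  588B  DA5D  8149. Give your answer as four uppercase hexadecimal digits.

One's-complement addition (fold any carry out of bit 15 back into bit 0):
  0xCF2C + 0x6A98 = 0x139C4 → wrap carry → 0x39C5
  0x39C5 + 0x745C = 0x0AE21
  0xAE21 + 0x9E85 = 0x14CA6 → wrap carry → 0x4CA7
  0x4CA7 + 0x588B = 0x0A532
  0xA532 + 0xDA5D = 0x17F8F → wrap carry → 0x7F90
  0x7F90 + 0x8149 = 0x100D9 → wrap carry → 0x00DA
One's-complement sum = 0x00DA.
Checksum = ~0x00DA & 0xFFFF = 0xFF25.

FF25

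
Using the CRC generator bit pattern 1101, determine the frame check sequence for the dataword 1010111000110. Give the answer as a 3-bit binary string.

Append 3 zeros: 1010111000110000. Divide by 1101 (XOR where the leading bit is 1):
  pos 0: 1010 XOR 1101 = 0111
  pos 1: 1111 XOR 1101 = 0010
  pos 3: 1011 XOR 1101 = 0110
  pos 4: 1100 XOR 1101 = 0001
  pos 7: 1001 XOR 1101 = 0100
  pos 8: 1001 XOR 1101 = 0100
  pos 9: 1000 XOR 1101 = 0101
  pos 10: 1010 XOR 1101 = 0111
  pos 11: 1110 XOR 1101 = 0011
Remainder (last 3 bits) = 110. This is the CRC / FCS.

110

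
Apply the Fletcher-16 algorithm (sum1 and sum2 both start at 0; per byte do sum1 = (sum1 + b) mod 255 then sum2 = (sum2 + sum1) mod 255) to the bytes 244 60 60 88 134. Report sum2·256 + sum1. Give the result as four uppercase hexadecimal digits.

A54C

Running sums (mod 255):
  after byte 0 (244): sum1=244, sum2=244
  after byte 1 (60): sum1=49, sum2=38
  after byte 2 (60): sum1=109, sum2=147
  after byte 3 (88): sum1=197, sum2=89
  after byte 4 (134): sum1=76, sum2=165
Checksum = sum2·256 + sum1 = 165·256 + 76 = 42316 = 0xA54C.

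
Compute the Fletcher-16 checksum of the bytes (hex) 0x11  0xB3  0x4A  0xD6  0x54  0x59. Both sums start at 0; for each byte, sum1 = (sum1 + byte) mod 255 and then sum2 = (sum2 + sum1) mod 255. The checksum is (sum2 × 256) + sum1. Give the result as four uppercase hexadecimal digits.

9893

Running sums (mod 255):
  after byte 0 (0x11): sum1=17, sum2=17
  after byte 1 (0xB3): sum1=196, sum2=213
  after byte 2 (0x4A): sum1=15, sum2=228
  after byte 3 (0xD6): sum1=229, sum2=202
  after byte 4 (0x54): sum1=58, sum2=5
  after byte 5 (0x59): sum1=147, sum2=152
Checksum = sum2·256 + sum1 = 152·256 + 147 = 39059 = 0x9893.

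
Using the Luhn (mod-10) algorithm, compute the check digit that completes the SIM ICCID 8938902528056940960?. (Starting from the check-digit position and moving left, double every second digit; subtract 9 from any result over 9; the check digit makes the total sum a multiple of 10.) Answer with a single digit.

Partial digits right→left: 0 6 9 0 4 9 6 5 0 8 2 5 2 0 9 8 3 9 8
Double every second digit counting from the check-digit position (so the 1st, 3rd, 5th, ... of the partial from the right).
  doubled (with −9 where >9): 0 9 8 3 0 4 4 9 6 7 → sum 50
  kept as-is: 6 0 9 5 8 5 0 8 9 → sum 50
Total = 50 + 50 = 100.
Check digit = (10 − (100 mod 10)) mod 10 = 0.

0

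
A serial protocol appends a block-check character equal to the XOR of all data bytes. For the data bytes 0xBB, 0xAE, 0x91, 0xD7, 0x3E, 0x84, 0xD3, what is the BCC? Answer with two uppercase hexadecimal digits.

XOR the bytes together:
  start with 0xBB
  0xBB ⊕ 0xAE = 0x15
  0x15 ⊕ 0x91 = 0x84
  0x84 ⊕ 0xD7 = 0x53
  0x53 ⊕ 0x3E = 0x6D
  0x6D ⊕ 0x84 = 0xE9
  0xE9 ⊕ 0xD3 = 0x3A

3A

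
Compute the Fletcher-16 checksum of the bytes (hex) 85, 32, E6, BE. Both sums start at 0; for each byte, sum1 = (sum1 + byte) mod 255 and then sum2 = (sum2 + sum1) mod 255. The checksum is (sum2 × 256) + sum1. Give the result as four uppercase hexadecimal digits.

395D

Running sums (mod 255):
  after byte 0 (85): sum1=133, sum2=133
  after byte 1 (32): sum1=183, sum2=61
  after byte 2 (E6): sum1=158, sum2=219
  after byte 3 (BE): sum1=93, sum2=57
Checksum = sum2·256 + sum1 = 57·256 + 93 = 14685 = 0x395D.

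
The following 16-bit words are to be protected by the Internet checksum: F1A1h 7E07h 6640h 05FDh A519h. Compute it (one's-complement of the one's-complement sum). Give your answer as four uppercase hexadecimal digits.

One's-complement addition (fold any carry out of bit 15 back into bit 0):
  0xF1A1 + 0x7E07 = 0x16FA8 → wrap carry → 0x6FA9
  0x6FA9 + 0x6640 = 0x0D5E9
  0xD5E9 + 0x05FD = 0x0DBE6
  0xDBE6 + 0xA519 = 0x180FF → wrap carry → 0x8100
One's-complement sum = 0x8100.
Checksum = ~0x8100 & 0xFFFF = 0x7EFF.

7EFF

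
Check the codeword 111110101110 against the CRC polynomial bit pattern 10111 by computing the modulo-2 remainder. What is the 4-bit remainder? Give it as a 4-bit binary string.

Modulo-2 division of 111110101110 by 10111:
  pos 0: 11111 XOR 10111 = 01000
  pos 1: 10000 XOR 10111 = 00111
  pos 3: 11110 XOR 10111 = 01001
  pos 4: 10011 XOR 10111 = 00100
  pos 6: 10011 XOR 10111 = 00100
Remainder = 1000 (nonzero — an error is detected).

1000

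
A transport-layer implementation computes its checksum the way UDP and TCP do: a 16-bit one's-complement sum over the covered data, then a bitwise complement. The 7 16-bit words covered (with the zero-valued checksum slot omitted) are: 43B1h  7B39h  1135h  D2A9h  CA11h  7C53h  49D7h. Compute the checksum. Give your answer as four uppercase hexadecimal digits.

One's-complement addition (fold any carry out of bit 15 back into bit 0):
  0x43B1 + 0x7B39 = 0x0BEEA
  0xBEEA + 0x1135 = 0x0D01F
  0xD01F + 0xD2A9 = 0x1A2C8 → wrap carry → 0xA2C9
  0xA2C9 + 0xCA11 = 0x16CDA → wrap carry → 0x6CDB
  0x6CDB + 0x7C53 = 0x0E92E
  0xE92E + 0x49D7 = 0x13305 → wrap carry → 0x3306
One's-complement sum = 0x3306.
Checksum = ~0x3306 & 0xFFFF = 0xCCF9.

CCF9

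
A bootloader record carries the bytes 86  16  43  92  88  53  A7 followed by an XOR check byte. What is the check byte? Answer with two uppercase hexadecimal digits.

3D

XOR the bytes together:
  start with 0x86
  0x86 ⊕ 0x16 = 0x90
  0x90 ⊕ 0x43 = 0xD3
  0xD3 ⊕ 0x92 = 0x41
  0x41 ⊕ 0x88 = 0xC9
  0xC9 ⊕ 0x53 = 0x9A
  0x9A ⊕ 0xA7 = 0x3D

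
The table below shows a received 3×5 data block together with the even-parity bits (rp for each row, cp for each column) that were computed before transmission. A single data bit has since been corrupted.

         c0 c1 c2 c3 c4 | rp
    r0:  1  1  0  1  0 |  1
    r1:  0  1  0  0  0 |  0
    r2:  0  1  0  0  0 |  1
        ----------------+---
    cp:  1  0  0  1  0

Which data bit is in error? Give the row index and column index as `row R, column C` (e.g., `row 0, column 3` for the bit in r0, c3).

Recompute each row's even parity and compare to rp:
  r0: data parity 1, sent rp 1 → ok
  r1: data parity 1, sent rp 0 → mismatch
  r2: data parity 1, sent rp 1 → ok
Recompute each column's even parity and compare to cp:
  c0: data parity 1, sent cp 1 → ok
  c1: data parity 1, sent cp 0 → mismatch
  c2: data parity 0, sent cp 0 → ok
  c3: data parity 1, sent cp 1 → ok
  c4: data parity 0, sent cp 0 → ok
Exactly one row (r1) and one column (c1) fail → the flipped bit is at their intersection.

row 1, column 1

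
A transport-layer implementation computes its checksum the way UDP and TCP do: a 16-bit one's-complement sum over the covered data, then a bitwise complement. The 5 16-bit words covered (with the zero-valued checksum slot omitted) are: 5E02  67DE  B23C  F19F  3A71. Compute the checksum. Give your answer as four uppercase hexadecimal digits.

5BD1

One's-complement addition (fold any carry out of bit 15 back into bit 0):
  0x5E02 + 0x67DE = 0x0C5E0
  0xC5E0 + 0xB23C = 0x1781C → wrap carry → 0x781D
  0x781D + 0xF19F = 0x169BC → wrap carry → 0x69BD
  0x69BD + 0x3A71 = 0x0A42E
One's-complement sum = 0xA42E.
Checksum = ~0xA42E & 0xFFFF = 0x5BD1.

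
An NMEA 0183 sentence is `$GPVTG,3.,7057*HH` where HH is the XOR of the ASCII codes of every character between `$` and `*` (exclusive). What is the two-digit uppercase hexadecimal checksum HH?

XOR the ASCII codes of the payload characters:
  'G' = 0x47 → acc = 0x47
  'P' = 0x50 → acc = 0x17
  'V' = 0x56 → acc = 0x41
  'T' = 0x54 → acc = 0x15
  'G' = 0x47 → acc = 0x52
  ',' = 0x2C → acc = 0x7E
  '3' = 0x33 → acc = 0x4D
  '.' = 0x2E → acc = 0x63
  ',' = 0x2C → acc = 0x4F
  '7' = 0x37 → acc = 0x78
  '0' = 0x30 → acc = 0x48
  '5' = 0x35 → acc = 0x7D
  '7' = 0x37 → acc = 0x4A
Checksum = 0x4A.

4A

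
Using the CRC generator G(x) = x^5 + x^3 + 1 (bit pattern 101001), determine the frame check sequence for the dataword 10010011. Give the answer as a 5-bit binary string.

Append 5 zeros: 1001001100000. Divide by 101001 (XOR where the leading bit is 1):
  pos 0: 100100 XOR 101001 = 001101
  pos 2: 110111 XOR 101001 = 011110
  pos 3: 111100 XOR 101001 = 010101
  pos 4: 101010 XOR 101001 = 000011
Remainder (last 5 bits) = 11000. This is the CRC / FCS.

11000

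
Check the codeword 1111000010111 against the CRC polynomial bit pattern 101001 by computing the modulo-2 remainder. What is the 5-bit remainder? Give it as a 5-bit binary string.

Modulo-2 division of 1111000010111 by 101001:
  pos 0: 111100 XOR 101001 = 010101
  pos 1: 101010 XOR 101001 = 000011
  pos 5: 110101 XOR 101001 = 011100
  pos 6: 111001 XOR 101001 = 010000
  pos 7: 100001 XOR 101001 = 001000
Remainder = 01000 (nonzero — an error is detected).

01000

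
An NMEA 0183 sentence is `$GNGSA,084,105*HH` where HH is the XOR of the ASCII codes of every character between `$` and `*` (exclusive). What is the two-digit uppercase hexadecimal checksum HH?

XOR the ASCII codes of the payload characters:
  'G' = 0x47 → acc = 0x47
  'N' = 0x4E → acc = 0x09
  'G' = 0x47 → acc = 0x4E
  'S' = 0x53 → acc = 0x1D
  'A' = 0x41 → acc = 0x5C
  ',' = 0x2C → acc = 0x70
  '0' = 0x30 → acc = 0x40
  '8' = 0x38 → acc = 0x78
  '4' = 0x34 → acc = 0x4C
  ',' = 0x2C → acc = 0x60
  '1' = 0x31 → acc = 0x51
  '0' = 0x30 → acc = 0x61
  '5' = 0x35 → acc = 0x54
Checksum = 0x54.

54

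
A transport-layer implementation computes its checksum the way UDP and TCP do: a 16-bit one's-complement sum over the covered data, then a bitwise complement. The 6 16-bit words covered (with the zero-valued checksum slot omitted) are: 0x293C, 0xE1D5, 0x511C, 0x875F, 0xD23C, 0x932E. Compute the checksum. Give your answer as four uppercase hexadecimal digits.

One's-complement addition (fold any carry out of bit 15 back into bit 0):
  0x293C + 0xE1D5 = 0x10B11 → wrap carry → 0x0B12
  0x0B12 + 0x511C = 0x05C2E
  0x5C2E + 0x875F = 0x0E38D
  0xE38D + 0xD23C = 0x1B5C9 → wrap carry → 0xB5CA
  0xB5CA + 0x932E = 0x148F8 → wrap carry → 0x48F9
One's-complement sum = 0x48F9.
Checksum = ~0x48F9 & 0xFFFF = 0xB706.

B706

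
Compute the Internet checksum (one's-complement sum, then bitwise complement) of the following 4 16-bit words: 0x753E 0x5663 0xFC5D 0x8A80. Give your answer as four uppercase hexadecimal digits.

AD7F

One's-complement addition (fold any carry out of bit 15 back into bit 0):
  0x753E + 0x5663 = 0x0CBA1
  0xCBA1 + 0xFC5D = 0x1C7FE → wrap carry → 0xC7FF
  0xC7FF + 0x8A80 = 0x1527F → wrap carry → 0x5280
One's-complement sum = 0x5280.
Checksum = ~0x5280 & 0xFFFF = 0xAD7F.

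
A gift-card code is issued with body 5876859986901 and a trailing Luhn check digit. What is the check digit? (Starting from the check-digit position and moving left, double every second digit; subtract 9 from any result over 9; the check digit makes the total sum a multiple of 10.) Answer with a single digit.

Partial digits right→left: 1 0 9 6 8 9 9 5 8 6 7 8 5
Double every second digit counting from the check-digit position (so the 1st, 3rd, 5th, ... of the partial from the right).
  doubled (with −9 where >9): 2 9 7 9 7 5 1 → sum 40
  kept as-is: 0 6 9 5 6 8 → sum 34
Total = 40 + 34 = 74.
Check digit = (10 − (74 mod 10)) mod 10 = 6.

6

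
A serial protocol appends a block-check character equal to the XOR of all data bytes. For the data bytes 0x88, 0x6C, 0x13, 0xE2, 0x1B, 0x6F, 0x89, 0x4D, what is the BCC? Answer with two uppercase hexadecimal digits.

A5

XOR the bytes together:
  start with 0x88
  0x88 ⊕ 0x6C = 0xE4
  0xE4 ⊕ 0x13 = 0xF7
  0xF7 ⊕ 0xE2 = 0x15
  0x15 ⊕ 0x1B = 0x0E
  0x0E ⊕ 0x6F = 0x61
  0x61 ⊕ 0x89 = 0xE8
  0xE8 ⊕ 0x4D = 0xA5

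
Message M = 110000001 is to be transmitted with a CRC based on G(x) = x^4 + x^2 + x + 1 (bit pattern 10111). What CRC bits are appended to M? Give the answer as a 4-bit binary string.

Append 4 zeros: 1100000010000. Divide by 10111 (XOR where the leading bit is 1):
  pos 0: 11000 XOR 10111 = 01111
  pos 1: 11110 XOR 10111 = 01001
  pos 2: 10010 XOR 10111 = 00101
  pos 4: 10101 XOR 10111 = 00010
  pos 7: 10000 XOR 10111 = 00111
Remainder (last 4 bits) = 1110. This is the CRC / FCS.

1110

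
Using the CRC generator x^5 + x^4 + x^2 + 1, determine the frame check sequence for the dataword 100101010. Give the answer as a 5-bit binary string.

00011

Append 5 zeros: 10010101000000. Divide by 110101 (XOR where the leading bit is 1):
  pos 0: 100101 XOR 110101 = 010000
  pos 1: 100000 XOR 110101 = 010101
  pos 2: 101011 XOR 110101 = 011110
  pos 3: 111100 XOR 110101 = 001001
  pos 5: 100100 XOR 110101 = 010001
  pos 6: 100010 XOR 110101 = 010111
  pos 7: 101110 XOR 110101 = 011011
  pos 8: 110110 XOR 110101 = 000011
Remainder (last 5 bits) = 00011. This is the CRC / FCS.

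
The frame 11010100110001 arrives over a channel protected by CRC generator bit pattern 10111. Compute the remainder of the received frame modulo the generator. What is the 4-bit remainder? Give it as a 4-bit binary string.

0111

Modulo-2 division of 11010100110001 by 10111:
  pos 0: 11010 XOR 10111 = 01101
  pos 1: 11011 XOR 10111 = 01100
  pos 2: 11000 XOR 10111 = 01111
  pos 3: 11110 XOR 10111 = 01001
  pos 4: 10011 XOR 10111 = 00100
  pos 6: 10010 XOR 10111 = 00101
  pos 8: 10100 XOR 10111 = 00011
Remainder = 0111 (nonzero — an error is detected).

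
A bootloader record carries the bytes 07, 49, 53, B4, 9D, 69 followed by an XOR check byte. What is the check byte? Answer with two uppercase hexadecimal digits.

XOR the bytes together:
  start with 0x07
  0x07 ⊕ 0x49 = 0x4E
  0x4E ⊕ 0x53 = 0x1D
  0x1D ⊕ 0xB4 = 0xA9
  0xA9 ⊕ 0x9D = 0x34
  0x34 ⊕ 0x69 = 0x5D

5D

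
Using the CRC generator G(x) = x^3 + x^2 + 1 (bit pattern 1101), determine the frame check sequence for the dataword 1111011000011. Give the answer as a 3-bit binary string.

101

Append 3 zeros: 1111011000011000. Divide by 1101 (XOR where the leading bit is 1):
  pos 0: 1111 XOR 1101 = 0010
  pos 2: 1001 XOR 1101 = 0100
  pos 3: 1001 XOR 1101 = 0100
  pos 4: 1000 XOR 1101 = 0101
  pos 5: 1010 XOR 1101 = 0111
  pos 6: 1110 XOR 1101 = 0011
  pos 8: 1101 XOR 1101 = 0000
  pos 12: 1000 XOR 1101 = 0101
Remainder (last 3 bits) = 101. This is the CRC / FCS.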